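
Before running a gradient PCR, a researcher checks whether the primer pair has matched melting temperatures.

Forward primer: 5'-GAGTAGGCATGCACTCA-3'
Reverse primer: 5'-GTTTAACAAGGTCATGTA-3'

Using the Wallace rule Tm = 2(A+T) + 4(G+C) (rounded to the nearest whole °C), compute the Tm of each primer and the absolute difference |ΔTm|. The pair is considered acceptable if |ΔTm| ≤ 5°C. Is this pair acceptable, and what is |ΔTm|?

|ΔTm| = 4°C; the pair is acceptable.

Forward: A=5 T=3 G=5 C=4 → Tm = 2·8 + 4·9 = 52°C.
Reverse: A=6 T=6 G=4 C=2 → Tm = 2·12 + 4·6 = 48°C.
|ΔTm| = |52 − 48| = 4°C, ≤ 5°C.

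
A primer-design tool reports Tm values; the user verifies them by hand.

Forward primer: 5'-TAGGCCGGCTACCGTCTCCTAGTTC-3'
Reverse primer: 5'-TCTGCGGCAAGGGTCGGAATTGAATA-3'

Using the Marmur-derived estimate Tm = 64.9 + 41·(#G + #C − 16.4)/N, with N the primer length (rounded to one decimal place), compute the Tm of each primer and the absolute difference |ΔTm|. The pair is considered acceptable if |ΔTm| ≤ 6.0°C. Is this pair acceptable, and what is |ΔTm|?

|ΔTm| = 3.1°C; the pair is acceptable.

Forward: G+C = 15, N = 25 → Tm = 64.9 + 41·(15 − 16.4)/25 = 62.6°C.
Reverse: G+C = 13, N = 26 → Tm = 64.9 + 41·(13 − 16.4)/26 = 59.5°C.
|ΔTm| = |62.6 − 59.5| = 3.1°C, ≤ 6.0°C.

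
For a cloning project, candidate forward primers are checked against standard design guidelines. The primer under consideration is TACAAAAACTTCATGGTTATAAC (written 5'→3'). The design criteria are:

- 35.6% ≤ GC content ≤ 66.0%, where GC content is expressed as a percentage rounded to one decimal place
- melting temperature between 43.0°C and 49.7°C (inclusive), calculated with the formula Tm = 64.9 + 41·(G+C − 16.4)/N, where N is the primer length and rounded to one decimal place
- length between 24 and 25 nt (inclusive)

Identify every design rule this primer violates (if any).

Fails: GC content, length.

Base counts: A=10, T=7, G=2, C=4 (length 23).
GC content: GC 6/23 = 26.1%, outside 35.6–66.0% ✗
Tm: Tm = 64.9 + 41·(6 − 16.4)/23 = 46.4°C ✓
length: length 23, outside 24–25 ✗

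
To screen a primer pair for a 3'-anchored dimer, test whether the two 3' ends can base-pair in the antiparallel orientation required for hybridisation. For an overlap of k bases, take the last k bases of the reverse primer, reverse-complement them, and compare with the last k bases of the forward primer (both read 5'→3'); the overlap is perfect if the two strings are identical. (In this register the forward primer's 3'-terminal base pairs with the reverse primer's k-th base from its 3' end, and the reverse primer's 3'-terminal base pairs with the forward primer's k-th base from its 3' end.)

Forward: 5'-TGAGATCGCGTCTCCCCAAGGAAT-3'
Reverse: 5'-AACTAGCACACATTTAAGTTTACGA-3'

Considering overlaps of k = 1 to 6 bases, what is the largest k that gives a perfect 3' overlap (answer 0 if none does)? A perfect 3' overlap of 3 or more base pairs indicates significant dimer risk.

Longest perfect overlap: 1 complementary base pair; below the dimer-risk threshold (threshold 3).

Last 6 bases (5'→3') — forward …AGGAAT, reverse …TTACGA.
Reverse complement of the reverse primer's last 6 bases: TCGTAA; its first k bases are the reverse complement of the reverse primer's last k bases, so a perfect k-base overlap needs the forward primer's last k bases to equal them.
Comparing (forward last k vs required): k=1: T vs T ✓; k=2: AT vs TC ✗; k=3: AAT vs TCG ✗; k=4: GAAT vs TCGT ✗; k=5: GGAAT vs TCGTA ✗; k=6: AGGAAT vs TCGTAA ✗.
Only k = 1 is perfect, so the longest perfect 3' overlap is 1.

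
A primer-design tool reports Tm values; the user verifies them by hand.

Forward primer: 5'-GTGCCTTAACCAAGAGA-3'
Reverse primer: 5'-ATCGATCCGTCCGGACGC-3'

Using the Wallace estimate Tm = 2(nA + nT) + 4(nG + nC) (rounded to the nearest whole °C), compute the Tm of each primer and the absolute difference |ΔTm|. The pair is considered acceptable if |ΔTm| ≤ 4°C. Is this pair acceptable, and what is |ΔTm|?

Forward: A=6 T=3 G=4 C=4 → Tm = 2·9 + 4·8 = 50°C.
Reverse: A=3 T=3 G=5 C=7 → Tm = 2·6 + 4·12 = 60°C.
|ΔTm| = |50 − 60| = 10°C, > 4°C.

|ΔTm| = 10°C; the pair is not acceptable.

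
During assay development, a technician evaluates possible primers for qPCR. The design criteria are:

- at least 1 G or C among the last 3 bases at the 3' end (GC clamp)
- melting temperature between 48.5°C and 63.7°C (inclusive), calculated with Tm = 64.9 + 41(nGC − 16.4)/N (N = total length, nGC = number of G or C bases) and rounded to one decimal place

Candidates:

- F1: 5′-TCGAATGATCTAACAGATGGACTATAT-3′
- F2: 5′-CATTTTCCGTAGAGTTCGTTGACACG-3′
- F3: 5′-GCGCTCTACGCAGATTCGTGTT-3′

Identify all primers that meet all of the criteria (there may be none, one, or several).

F1 (27 nt, A=10 T=8 G=5 C=4): 3' end TAT has 0 G/C, need ≥1 ✗; Tm = 64.9 + 41·(9 − 16.4)/27 = 53.7°C ✓ — fails.
F2 (26 nt, A=5 T=9 G=6 C=6): 3' end ACG has 2 G/C ✓; Tm = 64.9 + 41·(12 − 16.4)/26 = 58.0°C ✓ — passes.
F3 (22 nt, A=3 T=7 G=6 C=6): 3' end GTT has 1 G/C ✓; Tm = 64.9 + 41·(12 − 16.4)/22 = 56.7°C ✓ — passes.

F2 and F3.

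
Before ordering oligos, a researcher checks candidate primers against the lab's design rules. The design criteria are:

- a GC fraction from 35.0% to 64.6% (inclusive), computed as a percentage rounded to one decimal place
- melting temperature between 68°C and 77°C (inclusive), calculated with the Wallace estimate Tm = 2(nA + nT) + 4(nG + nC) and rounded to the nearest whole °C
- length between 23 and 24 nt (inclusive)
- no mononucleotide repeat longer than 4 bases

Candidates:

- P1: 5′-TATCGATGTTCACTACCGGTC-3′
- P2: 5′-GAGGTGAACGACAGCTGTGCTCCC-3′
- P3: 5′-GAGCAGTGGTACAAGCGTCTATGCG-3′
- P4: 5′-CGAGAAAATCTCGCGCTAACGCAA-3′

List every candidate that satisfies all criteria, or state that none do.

P1 (21 nt, A=4 T=7 G=4 C=6): GC 10/21 = 47.6% ✓; Tm = 2·11 + 4·10 = 62°C, outside 68–77°C ✗; length 21, outside 23–24 ✗; longest run = 2 ✓ — fails.
P2 (24 nt, A=5 T=4 G=8 C=7): GC 15/24 = 62.5% ✓; Tm = 2·9 + 4·15 = 78°C, outside 68–77°C ✗; length 24 ✓; longest run = 3 ✓ — fails.
P3 (25 nt, A=6 T=5 G=9 C=5): GC 14/25 = 56.0% ✓; Tm = 2·11 + 4·14 = 78°C, outside 68–77°C ✗; length 25, outside 23–24 ✗; longest run = 2 ✓ — fails.
P4 (24 nt, A=9 T=3 G=5 C=7): GC 12/24 = 50.0% ✓; Tm = 2·12 + 4·12 = 72°C ✓; length 24 ✓; longest run = 4 ✓ — passes.

P4 only.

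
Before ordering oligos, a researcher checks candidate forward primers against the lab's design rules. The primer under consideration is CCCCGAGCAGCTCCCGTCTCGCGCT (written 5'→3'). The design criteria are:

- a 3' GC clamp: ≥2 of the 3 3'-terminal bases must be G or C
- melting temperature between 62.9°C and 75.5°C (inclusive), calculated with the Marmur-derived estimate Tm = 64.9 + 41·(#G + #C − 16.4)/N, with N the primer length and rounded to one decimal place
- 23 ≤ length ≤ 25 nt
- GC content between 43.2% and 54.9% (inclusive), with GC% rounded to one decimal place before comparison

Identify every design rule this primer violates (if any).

Base counts: A=2, T=4, G=6, C=13 (length 25).
GC clamp: 3' end GCT has 2 G/C ✓
Tm: Tm = 64.9 + 41·(19 − 16.4)/25 = 69.2°C ✓
length: length 25 ✓
GC content: GC 19/25 = 76.0%, outside 43.2–54.9% ✗

Fails: GC content.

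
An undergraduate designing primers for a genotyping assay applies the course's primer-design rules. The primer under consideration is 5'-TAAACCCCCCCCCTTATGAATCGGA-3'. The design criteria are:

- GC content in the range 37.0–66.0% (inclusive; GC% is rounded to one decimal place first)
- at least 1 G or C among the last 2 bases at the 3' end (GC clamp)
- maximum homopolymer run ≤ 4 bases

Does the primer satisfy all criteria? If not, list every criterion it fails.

Fails: homopolymer run.

Base counts: A=7, T=5, G=3, C=10 (length 25).
GC content: GC 13/25 = 52.0% ✓
GC clamp: 3' end GA has 1 G/C ✓
homopolymer run: longest run = 9, exceeds 4 ✗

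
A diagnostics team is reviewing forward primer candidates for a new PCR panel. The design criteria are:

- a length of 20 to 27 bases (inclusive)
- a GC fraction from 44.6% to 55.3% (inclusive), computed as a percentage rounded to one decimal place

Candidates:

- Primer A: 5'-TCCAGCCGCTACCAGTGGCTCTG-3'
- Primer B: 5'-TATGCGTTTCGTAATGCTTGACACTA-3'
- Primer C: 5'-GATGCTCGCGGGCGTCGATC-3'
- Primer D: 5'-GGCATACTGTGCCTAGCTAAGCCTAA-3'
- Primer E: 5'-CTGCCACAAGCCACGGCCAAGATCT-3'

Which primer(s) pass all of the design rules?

Primer A (23 nt, A=3 T=5 G=6 C=9): length 23 ✓; GC 15/23 = 65.2%, outside 44.6–55.3% ✗ — fails.
Primer B (26 nt, A=6 T=10 G=5 C=5): length 26 ✓; GC 10/26 = 38.5%, outside 44.6–55.3% ✗ — fails.
Primer C (20 nt, A=2 T=4 G=8 C=6): length 20 ✓; GC 14/20 = 70.0%, outside 44.6–55.3% ✗ — fails.
Primer D (26 nt, A=7 T=6 G=6 C=7): length 26 ✓; GC 13/26 = 50.0% ✓ — passes.
Primer E (25 nt, A=7 T=3 G=5 C=10): length 25 ✓; GC 15/25 = 60.0%, outside 44.6–55.3% ✗ — fails.

Primer D only.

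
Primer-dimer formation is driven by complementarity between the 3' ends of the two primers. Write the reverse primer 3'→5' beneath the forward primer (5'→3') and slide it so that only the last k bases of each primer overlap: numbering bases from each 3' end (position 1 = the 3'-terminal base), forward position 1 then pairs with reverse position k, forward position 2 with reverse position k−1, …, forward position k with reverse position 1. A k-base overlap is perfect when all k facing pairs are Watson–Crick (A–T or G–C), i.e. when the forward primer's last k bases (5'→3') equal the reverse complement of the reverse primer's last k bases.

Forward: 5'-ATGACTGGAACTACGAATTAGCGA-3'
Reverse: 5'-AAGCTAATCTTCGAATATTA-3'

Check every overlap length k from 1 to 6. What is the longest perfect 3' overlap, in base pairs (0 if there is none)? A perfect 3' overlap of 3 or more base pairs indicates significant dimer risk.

Last 6 bases (5'→3') — forward …TAGCGA, reverse …ATATTA.
Reverse complement of the reverse primer's last 6 bases: TAATAT; its first k bases are the reverse complement of the reverse primer's last k bases, so a perfect k-base overlap needs the forward primer's last k bases to equal them.
Comparing (forward last k vs required): k=1: A vs T ✗; k=2: GA vs TA ✗; k=3: CGA vs TAA ✗; k=4: GCGA vs TAAT ✗; k=5: AGCGA vs TAATA ✗; k=6: TAGCGA vs TAATAT ✗.
No overlap length from 1 to 6 is perfect, so the longest perfect 3' overlap is 0.

Longest perfect overlap: 0 complementary base pairs; below the dimer-risk threshold (threshold 3).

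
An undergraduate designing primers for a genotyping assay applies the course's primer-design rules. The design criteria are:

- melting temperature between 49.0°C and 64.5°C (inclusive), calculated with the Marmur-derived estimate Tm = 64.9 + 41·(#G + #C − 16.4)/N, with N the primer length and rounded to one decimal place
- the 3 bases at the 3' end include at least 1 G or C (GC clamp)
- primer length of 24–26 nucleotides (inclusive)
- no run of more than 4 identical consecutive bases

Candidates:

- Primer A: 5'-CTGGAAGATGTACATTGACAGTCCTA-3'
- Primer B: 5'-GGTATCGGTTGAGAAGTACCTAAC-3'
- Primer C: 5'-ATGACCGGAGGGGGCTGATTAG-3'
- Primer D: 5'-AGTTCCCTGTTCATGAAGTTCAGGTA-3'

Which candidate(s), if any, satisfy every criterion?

Primer A, Primer B and Primer D.

Primer A (26 nt, A=8 T=7 G=6 C=5): Tm = 64.9 + 41·(11 − 16.4)/26 = 56.4°C ✓; 3' end CTA has 1 G/C ✓; length 26 ✓; longest run = 2 ✓ — passes.
Primer B (24 nt, A=7 T=6 G=7 C=4): Tm = 64.9 + 41·(11 − 16.4)/24 = 55.7°C ✓; 3' end AAC has 1 G/C ✓; length 24 ✓; longest run = 2 ✓ — passes.
Primer C (22 nt, A=5 T=4 G=10 C=3): Tm = 64.9 + 41·(13 − 16.4)/22 = 58.6°C ✓; 3' end TAG has 1 G/C ✓; length 22, outside 24–26 ✗; longest run = 5, exceeds 4 ✗ — fails.
Primer D (26 nt, A=6 T=9 G=6 C=5): Tm = 64.9 + 41·(11 − 16.4)/26 = 56.4°C ✓; 3' end GTA has 1 G/C ✓; length 26 ✓; longest run = 3 ✓ — passes.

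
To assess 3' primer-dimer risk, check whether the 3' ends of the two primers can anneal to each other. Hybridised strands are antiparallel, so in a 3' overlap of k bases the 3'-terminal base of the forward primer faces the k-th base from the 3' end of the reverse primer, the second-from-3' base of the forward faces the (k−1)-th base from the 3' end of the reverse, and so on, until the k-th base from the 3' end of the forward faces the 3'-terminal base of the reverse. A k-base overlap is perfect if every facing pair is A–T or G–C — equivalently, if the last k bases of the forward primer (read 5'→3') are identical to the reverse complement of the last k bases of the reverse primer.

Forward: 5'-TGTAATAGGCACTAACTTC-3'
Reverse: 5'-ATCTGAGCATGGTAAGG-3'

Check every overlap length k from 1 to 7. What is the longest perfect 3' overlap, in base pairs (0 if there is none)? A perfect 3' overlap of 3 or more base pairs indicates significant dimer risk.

Longest perfect overlap: 1 complementary base pair; below the dimer-risk threshold (threshold 3).

Last 7 bases (5'→3') — forward …TAACTTC, reverse …GGTAAGG.
Reverse complement of the reverse primer's last 7 bases: CCTTACC; its first k bases are the reverse complement of the reverse primer's last k bases, so a perfect k-base overlap needs the forward primer's last k bases to equal them.
Comparing (forward last k vs required): k=1: C vs C ✓; k=2: TC vs CC ✗; k=3: TTC vs CCT ✗; k=4: CTTC vs CCTT ✗; k=5: ACTTC vs CCTTA ✗; k=6: AACTTC vs CCTTAC ✗; k=7: TAACTTC vs CCTTACC ✗.
Only k = 1 is perfect, so the longest perfect 3' overlap is 1.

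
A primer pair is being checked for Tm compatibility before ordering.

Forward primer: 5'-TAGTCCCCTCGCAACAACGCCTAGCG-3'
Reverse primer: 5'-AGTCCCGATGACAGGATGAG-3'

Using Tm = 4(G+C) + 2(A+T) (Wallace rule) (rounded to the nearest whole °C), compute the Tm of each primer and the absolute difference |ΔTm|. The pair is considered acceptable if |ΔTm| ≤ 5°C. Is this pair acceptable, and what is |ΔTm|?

|ΔTm| = 22°C; the pair is not acceptable.

Forward: A=6 T=4 G=5 C=11 → Tm = 2·10 + 4·16 = 84°C.
Reverse: A=6 T=3 G=7 C=4 → Tm = 2·9 + 4·11 = 62°C.
|ΔTm| = |84 − 62| = 22°C, > 5°C.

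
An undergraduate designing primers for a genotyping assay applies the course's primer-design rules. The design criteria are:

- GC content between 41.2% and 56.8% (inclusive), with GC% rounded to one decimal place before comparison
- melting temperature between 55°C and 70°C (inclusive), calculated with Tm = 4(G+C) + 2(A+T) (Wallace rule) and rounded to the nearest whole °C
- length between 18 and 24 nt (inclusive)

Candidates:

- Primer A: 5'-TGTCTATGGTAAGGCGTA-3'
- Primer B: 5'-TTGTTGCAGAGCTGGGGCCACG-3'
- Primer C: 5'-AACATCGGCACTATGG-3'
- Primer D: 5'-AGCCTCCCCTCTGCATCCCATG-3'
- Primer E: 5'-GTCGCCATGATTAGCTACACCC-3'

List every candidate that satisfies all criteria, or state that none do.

Primer A (18 nt, A=4 T=6 G=6 C=2): GC 8/18 = 44.4% ✓; Tm = 2·10 + 4·8 = 52°C, outside 55–70°C ✗; length 18 ✓ — fails.
Primer B (22 nt, A=3 T=5 G=9 C=5): GC 14/22 = 63.6%, outside 41.2–56.8% ✗; Tm = 2·8 + 4·14 = 72°C, outside 55–70°C ✗; length 22 ✓ — fails.
Primer C (16 nt, A=5 T=3 G=4 C=4): GC 8/16 = 50.0% ✓; Tm = 2·8 + 4·8 = 48°C, outside 55–70°C ✗; length 16, outside 18–24 ✗ — fails.
Primer D (22 nt, A=3 T=5 G=3 C=11): GC 14/22 = 63.6%, outside 41.2–56.8% ✗; Tm = 2·8 + 4·14 = 72°C, outside 55–70°C ✗; length 22 ✓ — fails.
Primer E (22 nt, A=5 T=5 G=4 C=8): GC 12/22 = 54.5% ✓; Tm = 2·10 + 4·12 = 68°C ✓; length 22 ✓ — passes.

Primer E only.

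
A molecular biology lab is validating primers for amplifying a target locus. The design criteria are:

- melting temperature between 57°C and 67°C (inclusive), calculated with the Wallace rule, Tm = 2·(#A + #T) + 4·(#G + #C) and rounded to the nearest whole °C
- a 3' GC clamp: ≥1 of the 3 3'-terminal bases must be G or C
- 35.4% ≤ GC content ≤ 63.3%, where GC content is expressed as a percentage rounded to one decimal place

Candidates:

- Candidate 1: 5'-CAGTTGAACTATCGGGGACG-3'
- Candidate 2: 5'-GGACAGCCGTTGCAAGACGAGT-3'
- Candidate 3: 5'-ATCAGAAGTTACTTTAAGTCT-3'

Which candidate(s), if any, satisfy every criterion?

Candidate 1 only.

Candidate 1 (20 nt, A=5 T=4 G=7 C=4): Tm = 2·9 + 4·11 = 62°C ✓; 3' end ACG has 2 G/C ✓; GC 11/20 = 55.0% ✓ — passes.
Candidate 2 (22 nt, A=6 T=3 G=8 C=5): Tm = 2·9 + 4·13 = 70°C, outside 57–67°C ✗; 3' end AGT has 1 G/C ✓; GC 13/22 = 59.1% ✓ — fails.
Candidate 3 (21 nt, A=7 T=8 G=3 C=3): Tm = 2·15 + 4·6 = 54°C, outside 57–67°C ✗; 3' end TCT has 1 G/C ✓; GC 6/21 = 28.6%, outside 35.4–63.3% ✗ — fails.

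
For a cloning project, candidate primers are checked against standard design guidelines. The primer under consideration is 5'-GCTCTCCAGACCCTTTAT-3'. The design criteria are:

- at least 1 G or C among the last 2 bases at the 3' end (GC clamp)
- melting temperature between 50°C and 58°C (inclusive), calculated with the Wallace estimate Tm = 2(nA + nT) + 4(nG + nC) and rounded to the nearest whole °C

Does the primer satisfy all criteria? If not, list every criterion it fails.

Base counts: A=3, T=6, G=2, C=7 (length 18).
GC clamp: 3' end AT has 0 G/C, need ≥1 ✗
Tm: Tm = 2·9 + 4·9 = 54°C ✓

Fails: GC clamp.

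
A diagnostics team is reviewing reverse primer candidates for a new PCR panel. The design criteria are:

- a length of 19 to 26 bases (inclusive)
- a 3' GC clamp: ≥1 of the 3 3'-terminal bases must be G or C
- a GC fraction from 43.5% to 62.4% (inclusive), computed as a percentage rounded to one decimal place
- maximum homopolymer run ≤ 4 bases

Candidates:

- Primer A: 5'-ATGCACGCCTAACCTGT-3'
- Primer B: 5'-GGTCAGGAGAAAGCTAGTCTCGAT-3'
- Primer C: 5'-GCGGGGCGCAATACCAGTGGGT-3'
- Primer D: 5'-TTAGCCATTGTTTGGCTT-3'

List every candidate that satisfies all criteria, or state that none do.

Primer A (17 nt, A=4 T=4 G=3 C=6): length 17, outside 19–26 ✗; 3' end TGT has 1 G/C ✓; GC 9/17 = 52.9% ✓; longest run = 2 ✓ — fails.
Primer B (24 nt, A=7 T=5 G=8 C=4): length 24 ✓; 3' end GAT has 1 G/C ✓; GC 12/24 = 50.0% ✓; longest run = 3 ✓ — passes.
Primer C (22 nt, A=4 T=3 G=10 C=5): length 22 ✓; 3' end GGT has 2 G/C ✓; GC 15/22 = 68.2%, outside 43.5–62.4% ✗; longest run = 4 ✓ — fails.
Primer D (18 nt, A=2 T=9 G=4 C=3): length 18, outside 19–26 ✗; 3' end CTT has 1 G/C ✓; GC 7/18 = 38.9%, outside 43.5–62.4% ✗; longest run = 3 ✓ — fails.

Primer B only.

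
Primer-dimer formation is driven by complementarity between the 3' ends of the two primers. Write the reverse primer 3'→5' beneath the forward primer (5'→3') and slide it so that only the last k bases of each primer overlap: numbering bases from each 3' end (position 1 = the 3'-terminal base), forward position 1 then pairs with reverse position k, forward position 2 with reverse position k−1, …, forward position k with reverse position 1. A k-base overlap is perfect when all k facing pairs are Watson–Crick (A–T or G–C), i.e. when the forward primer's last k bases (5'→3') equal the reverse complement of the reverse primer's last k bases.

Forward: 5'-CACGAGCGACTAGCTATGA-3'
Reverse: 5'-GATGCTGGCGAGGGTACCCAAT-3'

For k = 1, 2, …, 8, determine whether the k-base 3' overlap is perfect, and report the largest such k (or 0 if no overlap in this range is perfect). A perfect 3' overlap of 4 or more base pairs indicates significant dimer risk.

Last 8 bases (5'→3') — forward …AGCTATGA, reverse …TACCCAAT.
Reverse complement of the reverse primer's last 8 bases: ATTGGGTA; its first k bases are the reverse complement of the reverse primer's last k bases, so a perfect k-base overlap needs the forward primer's last k bases to equal them.
Comparing (forward last k vs required): k=1: A vs A ✓; k=2: GA vs AT ✗; k=3: TGA vs ATT ✗; k=4: ATGA vs ATTG ✗; k=5: TATGA vs ATTGG ✗; k=6: CTATGA vs ATTGGG ✗; k=7: GCTATGA vs ATTGGGT ✗; k=8: AGCTATGA vs ATTGGGTA ✗.
Only k = 1 is perfect, so the longest perfect 3' overlap is 1.

Longest perfect overlap: 1 complementary base pair; below the dimer-risk threshold (threshold 4).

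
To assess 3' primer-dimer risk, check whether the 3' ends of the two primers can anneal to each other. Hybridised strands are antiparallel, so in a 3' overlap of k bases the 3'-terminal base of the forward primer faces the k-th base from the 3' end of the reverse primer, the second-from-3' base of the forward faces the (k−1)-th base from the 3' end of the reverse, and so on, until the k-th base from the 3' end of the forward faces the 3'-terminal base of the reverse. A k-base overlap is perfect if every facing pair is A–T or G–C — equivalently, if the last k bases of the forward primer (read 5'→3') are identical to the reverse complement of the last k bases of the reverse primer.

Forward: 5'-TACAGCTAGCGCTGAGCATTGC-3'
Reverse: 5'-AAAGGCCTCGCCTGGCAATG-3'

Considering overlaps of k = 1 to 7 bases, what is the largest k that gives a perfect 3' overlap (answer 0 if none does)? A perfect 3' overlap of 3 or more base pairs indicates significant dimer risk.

Longest perfect overlap: 6 complementary base pairs; significant dimer risk (threshold 3).

Last 7 bases (5'→3') — forward …GCATTGC, reverse …GGCAATG.
Reverse complement of the reverse primer's last 7 bases: CATTGCC; its first k bases are the reverse complement of the reverse primer's last k bases, so a perfect k-base overlap needs the forward primer's last k bases to equal them.
Comparing (forward last k vs required): k=1: C vs C ✓; k=2: GC vs CA ✗; k=3: TGC vs CAT ✗; k=4: TTGC vs CATT ✗; k=5: ATTGC vs CATTG ✗; k=6: CATTGC vs CATTGC ✓; k=7: GCATTGC vs CATTGCC ✗.
Perfect overlaps at k = 1, 6; the largest is 6.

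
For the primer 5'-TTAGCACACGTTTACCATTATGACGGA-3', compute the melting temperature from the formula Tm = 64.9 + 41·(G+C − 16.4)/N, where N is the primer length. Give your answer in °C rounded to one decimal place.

Base counts: A=8, T=8, G=5, C=6; G+C = 11, N = 27.
Tm = 64.9 + 41·(11 − 16.4)/27 = 64.9 + -221.40/27 = 56.7°C.

56.7°C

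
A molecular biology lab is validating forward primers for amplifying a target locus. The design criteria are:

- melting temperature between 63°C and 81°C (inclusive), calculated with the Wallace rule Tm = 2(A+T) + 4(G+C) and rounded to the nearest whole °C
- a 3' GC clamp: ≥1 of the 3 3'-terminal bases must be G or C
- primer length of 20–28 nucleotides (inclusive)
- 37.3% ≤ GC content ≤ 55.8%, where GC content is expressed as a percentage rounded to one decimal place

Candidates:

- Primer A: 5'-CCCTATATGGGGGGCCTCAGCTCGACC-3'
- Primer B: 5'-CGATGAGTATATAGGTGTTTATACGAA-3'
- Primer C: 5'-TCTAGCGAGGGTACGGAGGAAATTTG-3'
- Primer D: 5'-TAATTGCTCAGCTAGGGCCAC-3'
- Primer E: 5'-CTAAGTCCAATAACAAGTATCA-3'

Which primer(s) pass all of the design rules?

Primer A (27 nt, A=4 T=5 G=8 C=10): Tm = 2·9 + 4·18 = 90°C, outside 63–81°C ✗; 3' end ACC has 2 G/C ✓; length 27 ✓; GC 18/27 = 66.7%, outside 37.3–55.8% ✗ — fails.
Primer B (27 nt, A=9 T=9 G=7 C=2): Tm = 2·18 + 4·9 = 72°C ✓; 3' end GAA has 1 G/C ✓; length 27 ✓; GC 9/27 = 33.3%, outside 37.3–55.8% ✗ — fails.
Primer C (26 nt, A=7 T=6 G=10 C=3): Tm = 2·13 + 4·13 = 78°C ✓; 3' end TTG has 1 G/C ✓; length 26 ✓; GC 13/26 = 50.0% ✓ — passes.
Primer D (21 nt, A=5 T=5 G=5 C=6): Tm = 2·10 + 4·11 = 64°C ✓; 3' end CAC has 2 G/C ✓; length 21 ✓; GC 11/21 = 52.4% ✓ — passes.
Primer E (22 nt, A=10 T=5 G=2 C=5): Tm = 2·15 + 4·7 = 58°C, outside 63–81°C ✗; 3' end TCA has 1 G/C ✓; length 22 ✓; GC 7/22 = 31.8%, outside 37.3–55.8% ✗ — fails.

Primer C and Primer D.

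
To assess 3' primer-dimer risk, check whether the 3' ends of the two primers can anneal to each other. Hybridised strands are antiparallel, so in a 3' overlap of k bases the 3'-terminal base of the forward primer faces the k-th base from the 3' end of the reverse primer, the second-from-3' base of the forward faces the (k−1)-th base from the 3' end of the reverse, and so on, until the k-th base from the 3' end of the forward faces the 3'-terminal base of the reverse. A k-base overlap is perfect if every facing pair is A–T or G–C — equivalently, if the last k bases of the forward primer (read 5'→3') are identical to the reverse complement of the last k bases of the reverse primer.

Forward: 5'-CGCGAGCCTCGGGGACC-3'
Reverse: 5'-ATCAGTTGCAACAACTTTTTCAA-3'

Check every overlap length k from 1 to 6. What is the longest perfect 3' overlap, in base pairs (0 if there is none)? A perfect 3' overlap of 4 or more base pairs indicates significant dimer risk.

Last 6 bases (5'→3') — forward …GGGACC, reverse …TTTCAA.
Reverse complement of the reverse primer's last 6 bases: TTGAAA; its first k bases are the reverse complement of the reverse primer's last k bases, so a perfect k-base overlap needs the forward primer's last k bases to equal them.
Comparing (forward last k vs required): k=1: C vs T ✗; k=2: CC vs TT ✗; k=3: ACC vs TTG ✗; k=4: GACC vs TTGA ✗; k=5: GGACC vs TTGAA ✗; k=6: GGGACC vs TTGAAA ✗.
No overlap length from 1 to 6 is perfect, so the longest perfect 3' overlap is 0.

Longest perfect overlap: 0 complementary base pairs; below the dimer-risk threshold (threshold 4).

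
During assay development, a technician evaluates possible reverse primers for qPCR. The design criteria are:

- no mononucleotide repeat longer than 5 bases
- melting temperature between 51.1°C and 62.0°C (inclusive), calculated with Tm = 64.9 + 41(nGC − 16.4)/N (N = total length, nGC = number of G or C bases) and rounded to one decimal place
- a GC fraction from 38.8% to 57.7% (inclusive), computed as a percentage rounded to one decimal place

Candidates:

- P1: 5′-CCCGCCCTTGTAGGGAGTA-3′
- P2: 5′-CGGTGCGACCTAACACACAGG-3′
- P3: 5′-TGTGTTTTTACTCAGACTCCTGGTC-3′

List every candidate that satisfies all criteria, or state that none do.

P3 only.

P1 (19 nt, A=3 T=4 G=6 C=6): longest run = 3 ✓; Tm = 64.9 + 41·(12 − 16.4)/19 = 55.4°C ✓; GC 12/19 = 63.2%, outside 38.8–57.7% ✗ — fails.
P2 (21 nt, A=6 T=2 G=6 C=7): longest run = 2 ✓; Tm = 64.9 + 41·(13 − 16.4)/21 = 58.3°C ✓; GC 13/21 = 61.9%, outside 38.8–57.7% ✗ — fails.
P3 (25 nt, A=3 T=11 G=5 C=6): longest run = 5 ✓; Tm = 64.9 + 41·(11 − 16.4)/25 = 56.0°C ✓; GC 11/25 = 44.0% ✓ — passes.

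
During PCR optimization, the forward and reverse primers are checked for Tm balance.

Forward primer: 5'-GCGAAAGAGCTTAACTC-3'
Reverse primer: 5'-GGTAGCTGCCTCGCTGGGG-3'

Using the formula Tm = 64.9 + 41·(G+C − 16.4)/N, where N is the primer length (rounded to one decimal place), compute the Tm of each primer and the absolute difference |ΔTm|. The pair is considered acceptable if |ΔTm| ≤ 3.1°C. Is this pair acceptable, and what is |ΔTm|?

|ΔTm| = 15.1°C; the pair is not acceptable.

Forward: G+C = 8, N = 17 → Tm = 64.9 + 41·(8 − 16.4)/17 = 44.6°C.
Reverse: G+C = 14, N = 19 → Tm = 64.9 + 41·(14 − 16.4)/19 = 59.7°C.
|ΔTm| = |44.6 − 59.7| = 15.1°C, > 3.1°C.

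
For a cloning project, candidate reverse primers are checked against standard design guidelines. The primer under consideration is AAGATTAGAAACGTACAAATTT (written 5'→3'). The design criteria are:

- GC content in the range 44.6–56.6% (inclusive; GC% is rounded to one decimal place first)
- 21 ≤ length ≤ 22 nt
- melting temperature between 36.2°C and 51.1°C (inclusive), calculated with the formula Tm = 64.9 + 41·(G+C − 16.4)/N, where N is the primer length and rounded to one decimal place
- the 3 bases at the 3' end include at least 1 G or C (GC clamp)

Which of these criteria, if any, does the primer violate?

Fails: GC content, GC clamp.

Base counts: A=11, T=6, G=3, C=2 (length 22).
GC content: GC 5/22 = 22.7%, outside 44.6–56.6% ✗
length: length 22 ✓
Tm: Tm = 64.9 + 41·(5 − 16.4)/22 = 43.7°C ✓
GC clamp: 3' end TTT has 0 G/C, need ≥1 ✗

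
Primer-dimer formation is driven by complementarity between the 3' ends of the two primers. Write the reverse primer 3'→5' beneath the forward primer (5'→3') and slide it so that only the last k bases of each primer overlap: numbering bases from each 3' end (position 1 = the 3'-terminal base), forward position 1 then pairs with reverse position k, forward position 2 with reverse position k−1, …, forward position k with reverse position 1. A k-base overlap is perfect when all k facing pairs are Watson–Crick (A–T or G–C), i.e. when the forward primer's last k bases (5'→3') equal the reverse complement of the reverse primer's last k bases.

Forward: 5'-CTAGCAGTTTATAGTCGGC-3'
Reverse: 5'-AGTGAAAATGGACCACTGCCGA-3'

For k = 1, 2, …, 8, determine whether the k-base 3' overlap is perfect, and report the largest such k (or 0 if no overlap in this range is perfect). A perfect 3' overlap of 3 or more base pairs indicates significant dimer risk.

Longest perfect overlap: 5 complementary base pairs; significant dimer risk (threshold 3).

Last 8 bases (5'→3') — forward …TAGTCGGC, reverse …ACTGCCGA.
Reverse complement of the reverse primer's last 8 bases: TCGGCAGT; its first k bases are the reverse complement of the reverse primer's last k bases, so a perfect k-base overlap needs the forward primer's last k bases to equal them.
Comparing (forward last k vs required): k=1: C vs T ✗; k=2: GC vs TC ✗; k=3: GGC vs TCG ✗; k=4: CGGC vs TCGG ✗; k=5: TCGGC vs TCGGC ✓; k=6: GTCGGC vs TCGGCA ✗; k=7: AGTCGGC vs TCGGCAG ✗; k=8: TAGTCGGC vs TCGGCAGT ✗.
Only k = 5 is perfect, so the longest perfect 3' overlap is 5.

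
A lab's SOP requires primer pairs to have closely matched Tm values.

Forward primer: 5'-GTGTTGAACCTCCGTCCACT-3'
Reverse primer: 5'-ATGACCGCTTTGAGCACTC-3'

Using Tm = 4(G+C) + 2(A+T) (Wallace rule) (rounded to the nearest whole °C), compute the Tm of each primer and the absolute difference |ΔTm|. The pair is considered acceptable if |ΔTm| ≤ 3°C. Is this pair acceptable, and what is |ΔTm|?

Forward: A=3 T=6 G=4 C=7 → Tm = 2·9 + 4·11 = 62°C.
Reverse: A=4 T=5 G=4 C=6 → Tm = 2·9 + 4·10 = 58°C.
|ΔTm| = |62 − 58| = 4°C, > 3°C.

|ΔTm| = 4°C; the pair is not acceptable.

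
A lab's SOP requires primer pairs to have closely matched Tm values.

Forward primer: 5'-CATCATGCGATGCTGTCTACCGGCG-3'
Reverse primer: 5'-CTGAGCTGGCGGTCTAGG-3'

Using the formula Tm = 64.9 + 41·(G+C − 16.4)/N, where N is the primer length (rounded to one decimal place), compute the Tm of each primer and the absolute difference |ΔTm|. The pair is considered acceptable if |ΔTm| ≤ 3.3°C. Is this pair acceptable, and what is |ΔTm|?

Forward: G+C = 15, N = 25 → Tm = 64.9 + 41·(15 − 16.4)/25 = 62.6°C.
Reverse: G+C = 12, N = 18 → Tm = 64.9 + 41·(12 − 16.4)/18 = 54.9°C.
|ΔTm| = |62.6 − 54.9| = 7.7°C, > 3.3°C.

|ΔTm| = 7.7°C; the pair is not acceptable.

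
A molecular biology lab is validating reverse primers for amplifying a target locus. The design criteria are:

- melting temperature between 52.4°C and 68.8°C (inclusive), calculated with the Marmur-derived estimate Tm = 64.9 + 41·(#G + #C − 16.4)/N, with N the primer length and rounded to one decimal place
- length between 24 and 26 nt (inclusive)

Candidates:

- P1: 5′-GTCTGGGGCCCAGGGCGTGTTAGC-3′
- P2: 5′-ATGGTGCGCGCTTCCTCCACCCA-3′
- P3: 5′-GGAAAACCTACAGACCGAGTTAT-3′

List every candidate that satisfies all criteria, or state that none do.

P1 only.

P1 (24 nt, A=2 T=5 G=11 C=6): Tm = 64.9 + 41·(17 − 16.4)/24 = 65.9°C ✓; length 24 ✓ — passes.
P2 (23 nt, A=3 T=5 G=5 C=10): Tm = 64.9 + 41·(15 − 16.4)/23 = 62.4°C ✓; length 23, outside 24–26 ✗ — fails.
P3 (23 nt, A=9 T=4 G=5 C=5): Tm = 64.9 + 41·(10 − 16.4)/23 = 53.5°C ✓; length 23, outside 24–26 ✗ — fails.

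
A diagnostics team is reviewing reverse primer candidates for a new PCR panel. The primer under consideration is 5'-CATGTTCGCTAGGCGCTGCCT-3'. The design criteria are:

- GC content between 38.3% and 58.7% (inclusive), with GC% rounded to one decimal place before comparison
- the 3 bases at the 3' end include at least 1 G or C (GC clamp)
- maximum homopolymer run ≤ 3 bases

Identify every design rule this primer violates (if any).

Base counts: A=2, T=6, G=6, C=7 (length 21).
GC content: GC 13/21 = 61.9%, outside 38.3–58.7% ✗
GC clamp: 3' end CCT has 2 G/C ✓
homopolymer run: longest run = 2 ✓

Fails: GC content.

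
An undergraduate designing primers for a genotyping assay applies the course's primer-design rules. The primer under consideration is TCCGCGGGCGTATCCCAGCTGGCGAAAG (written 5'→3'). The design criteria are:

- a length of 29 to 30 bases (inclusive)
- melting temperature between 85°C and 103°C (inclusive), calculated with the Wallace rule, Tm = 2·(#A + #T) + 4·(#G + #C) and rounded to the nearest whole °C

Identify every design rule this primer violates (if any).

Fails: length.

Base counts: A=5, T=4, G=10, C=9 (length 28).
length: length 28, outside 29–30 ✗
Tm: Tm = 2·9 + 4·19 = 94°C ✓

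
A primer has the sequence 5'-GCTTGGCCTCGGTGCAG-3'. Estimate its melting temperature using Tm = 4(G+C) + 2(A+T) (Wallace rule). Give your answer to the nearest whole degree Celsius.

58°C

Base counts: A=1, T=4, G=7, C=5 (length 17).
Tm = 2·(1+4) + 4·(7+5) = 2·5 + 4·12 = 10 + 48 = 58°C.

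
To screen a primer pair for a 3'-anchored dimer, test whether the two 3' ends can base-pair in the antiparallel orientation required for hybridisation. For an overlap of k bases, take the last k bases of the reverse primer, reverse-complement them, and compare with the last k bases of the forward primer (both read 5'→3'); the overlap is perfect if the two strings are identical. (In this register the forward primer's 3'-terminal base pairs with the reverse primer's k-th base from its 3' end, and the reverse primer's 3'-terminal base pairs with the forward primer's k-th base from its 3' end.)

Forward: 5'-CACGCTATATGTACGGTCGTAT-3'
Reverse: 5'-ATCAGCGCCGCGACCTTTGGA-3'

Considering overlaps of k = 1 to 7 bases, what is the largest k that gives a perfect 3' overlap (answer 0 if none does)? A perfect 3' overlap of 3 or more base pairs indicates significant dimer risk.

Longest perfect overlap: 1 complementary base pair; below the dimer-risk threshold (threshold 3).

Last 7 bases (5'→3') — forward …GTCGTAT, reverse …CTTTGGA.
Reverse complement of the reverse primer's last 7 bases: TCCAAAG; its first k bases are the reverse complement of the reverse primer's last k bases, so a perfect k-base overlap needs the forward primer's last k bases to equal them.
Comparing (forward last k vs required): k=1: T vs T ✓; k=2: AT vs TC ✗; k=3: TAT vs TCC ✗; k=4: GTAT vs TCCA ✗; k=5: CGTAT vs TCCAA ✗; k=6: TCGTAT vs TCCAAA ✗; k=7: GTCGTAT vs TCCAAAG ✗.
Only k = 1 is perfect, so the longest perfect 3' overlap is 1.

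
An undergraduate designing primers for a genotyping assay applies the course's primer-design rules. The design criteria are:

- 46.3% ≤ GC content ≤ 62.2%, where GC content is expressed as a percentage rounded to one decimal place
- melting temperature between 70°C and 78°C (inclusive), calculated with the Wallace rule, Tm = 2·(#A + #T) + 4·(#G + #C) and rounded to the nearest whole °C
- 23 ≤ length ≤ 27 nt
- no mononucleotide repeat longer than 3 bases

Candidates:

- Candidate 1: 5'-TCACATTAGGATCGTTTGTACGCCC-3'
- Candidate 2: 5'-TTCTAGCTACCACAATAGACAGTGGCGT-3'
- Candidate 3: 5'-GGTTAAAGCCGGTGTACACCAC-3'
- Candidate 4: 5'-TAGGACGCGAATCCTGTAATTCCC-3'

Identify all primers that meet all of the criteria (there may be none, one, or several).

Candidate 1 and Candidate 4.

Candidate 1 (25 nt, A=5 T=8 G=5 C=7): GC 12/25 = 48.0% ✓; Tm = 2·13 + 4·12 = 74°C ✓; length 25 ✓; longest run = 3 ✓ — passes.
Candidate 2 (28 nt, A=8 T=7 G=6 C=7): GC 13/28 = 46.4% ✓; Tm = 2·15 + 4·13 = 82°C, outside 70–78°C ✗; length 28, outside 23–27 ✗; longest run = 2 ✓ — fails.
Candidate 3 (22 nt, A=6 T=4 G=6 C=6): GC 12/22 = 54.5% ✓; Tm = 2·10 + 4·12 = 68°C, outside 70–78°C ✗; length 22, outside 23–27 ✗; longest run = 3 ✓ — fails.
Candidate 4 (24 nt, A=6 T=6 G=5 C=7): GC 12/24 = 50.0% ✓; Tm = 2·12 + 4·12 = 72°C ✓; length 24 ✓; longest run = 3 ✓ — passes.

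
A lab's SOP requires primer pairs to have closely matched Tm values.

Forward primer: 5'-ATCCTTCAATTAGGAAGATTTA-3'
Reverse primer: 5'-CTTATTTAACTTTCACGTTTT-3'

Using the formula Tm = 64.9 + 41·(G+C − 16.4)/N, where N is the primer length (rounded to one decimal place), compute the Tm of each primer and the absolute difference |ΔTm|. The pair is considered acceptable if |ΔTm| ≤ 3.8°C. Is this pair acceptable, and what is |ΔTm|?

|ΔTm| = 2.9°C; the pair is acceptable.

Forward: G+C = 6, N = 22 → Tm = 64.9 + 41·(6 − 16.4)/22 = 45.5°C.
Reverse: G+C = 5, N = 21 → Tm = 64.9 + 41·(5 − 16.4)/21 = 42.6°C.
|ΔTm| = |45.5 − 42.6| = 2.9°C, ≤ 3.8°C.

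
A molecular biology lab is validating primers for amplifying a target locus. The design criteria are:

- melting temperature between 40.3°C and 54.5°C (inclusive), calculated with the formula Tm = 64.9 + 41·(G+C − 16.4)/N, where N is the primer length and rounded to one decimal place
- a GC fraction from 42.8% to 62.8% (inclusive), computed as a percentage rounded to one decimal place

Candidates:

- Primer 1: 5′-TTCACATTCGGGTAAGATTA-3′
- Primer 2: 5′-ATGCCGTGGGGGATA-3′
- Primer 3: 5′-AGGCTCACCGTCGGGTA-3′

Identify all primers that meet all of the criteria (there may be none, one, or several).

Primer 1 (20 nt, A=6 T=7 G=4 C=3): Tm = 64.9 + 41·(7 − 16.4)/20 = 45.6°C ✓; GC 7/20 = 35.0%, outside 42.8–62.8% ✗ — fails.
Primer 2 (15 nt, A=3 T=3 G=7 C=2): Tm = 64.9 + 41·(9 − 16.4)/15 = 44.7°C ✓; GC 9/15 = 60.0% ✓ — passes.
Primer 3 (17 nt, A=3 T=3 G=6 C=5): Tm = 64.9 + 41·(11 − 16.4)/17 = 51.9°C ✓; GC 11/17 = 64.7%, outside 42.8–62.8% ✗ — fails.

Primer 2 only.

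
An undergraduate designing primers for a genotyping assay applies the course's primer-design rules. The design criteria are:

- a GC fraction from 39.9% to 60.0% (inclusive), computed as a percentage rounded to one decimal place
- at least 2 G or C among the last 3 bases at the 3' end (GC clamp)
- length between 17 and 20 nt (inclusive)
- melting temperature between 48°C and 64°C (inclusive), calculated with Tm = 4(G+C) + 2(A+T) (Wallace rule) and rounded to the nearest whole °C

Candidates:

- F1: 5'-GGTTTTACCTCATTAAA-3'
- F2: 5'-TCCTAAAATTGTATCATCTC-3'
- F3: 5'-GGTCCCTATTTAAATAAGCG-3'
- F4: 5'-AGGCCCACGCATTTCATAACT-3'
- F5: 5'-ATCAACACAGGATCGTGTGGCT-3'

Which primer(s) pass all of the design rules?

F3 only.

F1 (17 nt, A=5 T=7 G=2 C=3): GC 5/17 = 29.4%, outside 39.9–60.0% ✗; 3' end AAA has 0 G/C, need ≥2 ✗; length 17 ✓; Tm = 2·12 + 4·5 = 44°C, outside 48–64°C ✗ — fails.
F2 (20 nt, A=6 T=8 G=1 C=5): GC 6/20 = 30.0%, outside 39.9–60.0% ✗; 3' end CTC has 2 G/C ✓; length 20 ✓; Tm = 2·14 + 4·6 = 52°C ✓ — fails.
F3 (20 nt, A=6 T=6 G=4 C=4): GC 8/20 = 40.0% ✓; 3' end GCG has 3 G/C ✓; length 20 ✓; Tm = 2·12 + 4·8 = 56°C ✓ — passes.
F4 (21 nt, A=6 T=5 G=3 C=7): GC 10/21 = 47.6% ✓; 3' end ACT has 1 G/C, need ≥2 ✗; length 21, outside 17–20 ✗; Tm = 2·11 + 4·10 = 62°C ✓ — fails.
F5 (22 nt, A=6 T=5 G=6 C=5): GC 11/22 = 50.0% ✓; 3' end GCT has 2 G/C ✓; length 22, outside 17–20 ✗; Tm = 2·11 + 4·11 = 66°C, outside 48–64°C ✗ — fails.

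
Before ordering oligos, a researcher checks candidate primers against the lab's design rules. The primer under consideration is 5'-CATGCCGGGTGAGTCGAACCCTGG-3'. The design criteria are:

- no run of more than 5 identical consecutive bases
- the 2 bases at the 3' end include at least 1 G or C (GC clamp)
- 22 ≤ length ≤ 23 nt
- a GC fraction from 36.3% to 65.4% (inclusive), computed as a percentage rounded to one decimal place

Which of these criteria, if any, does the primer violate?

Base counts: A=4, T=4, G=9, C=7 (length 24).
homopolymer run: longest run = 3 ✓
GC clamp: 3' end GG has 2 G/C ✓
length: length 24, outside 22–23 ✗
GC content: GC 16/24 = 66.7%, outside 36.3–65.4% ✗

Fails: length, GC content.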